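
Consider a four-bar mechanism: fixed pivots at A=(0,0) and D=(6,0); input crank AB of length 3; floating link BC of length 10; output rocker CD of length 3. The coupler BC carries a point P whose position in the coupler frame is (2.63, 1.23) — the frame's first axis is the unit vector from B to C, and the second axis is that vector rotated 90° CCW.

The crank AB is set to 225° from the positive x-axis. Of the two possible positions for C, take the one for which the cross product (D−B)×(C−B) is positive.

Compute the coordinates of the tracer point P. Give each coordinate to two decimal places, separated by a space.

-0.48 0.27

A=(0,0), D=(6.00,0)
B = A + 3.00·(cos225°, sin225°) = (-2.1213, -2.1213)
|BD| = 8.3938
circle(B,10.00) ∩ circle(D,3.00): a=9.6176, h=2.7390
  candidates: C₊=(6.4918,2.9594) cross=22.991; C₋=(7.8763,-2.3409) cross=-22.991
  mode + wants cross > 0 → take C=(6.4918,2.9594) (cross=22.991)
ex = (C−B)/|BC| = (0.8613,0.5081); ey = (-0.5081,0.8613)
P = B + 2.63·ex + 1.23·ey = (-0.4810,0.2743)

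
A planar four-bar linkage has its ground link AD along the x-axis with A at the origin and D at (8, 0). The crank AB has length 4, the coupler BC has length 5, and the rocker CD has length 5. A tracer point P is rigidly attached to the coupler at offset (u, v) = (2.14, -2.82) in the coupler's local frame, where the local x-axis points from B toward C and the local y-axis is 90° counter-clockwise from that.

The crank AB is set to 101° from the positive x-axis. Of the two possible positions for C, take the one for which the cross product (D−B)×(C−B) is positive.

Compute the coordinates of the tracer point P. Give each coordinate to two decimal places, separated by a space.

0.97 0.84

A=(0,0), D=(8.00,0)
B = A + 4.00·(cos101°, sin101°) = (-0.7632, 3.9265)
|BD| = 9.6027
circle(B,5.00) ∩ circle(D,5.00): a=4.8013, h=1.3954
  candidates: C₊=(4.1889,3.2366) cross=13.399; C₋=(3.0478,0.6899) cross=-13.399
  mode + wants cross > 0 → take C=(4.1889,3.2366) (cross=13.399)
ex = (C−B)/|BC| = (0.9904,-0.1380); ey = (0.1380,0.9904)
P = B + 2.14·ex + -2.82·ey = (0.9672,0.8382)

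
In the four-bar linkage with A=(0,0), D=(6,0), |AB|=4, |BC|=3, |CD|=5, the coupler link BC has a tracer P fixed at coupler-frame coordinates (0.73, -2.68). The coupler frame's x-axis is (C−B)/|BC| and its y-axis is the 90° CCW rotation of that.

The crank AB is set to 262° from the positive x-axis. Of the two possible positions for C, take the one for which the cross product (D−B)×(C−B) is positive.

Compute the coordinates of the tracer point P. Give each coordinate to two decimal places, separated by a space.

A=(0,0), D=(6.00,0)
B = A + 4.00·(cos262°, sin262°) = (-0.5567, -3.9611)
|BD| = 7.6603
circle(B,3.00) ∩ circle(D,5.00): a=2.7858, h=1.1132
  candidates: C₊=(1.2521,-1.5677) cross=8.528; C₋=(2.4034,-3.4734) cross=-8.528
  mode + wants cross > 0 → take C=(1.2521,-1.5677) (cross=8.528)
ex = (C−B)/|BC| = (0.6029,0.7978); ey = (-0.7978,0.6029)
P = B + 0.73·ex + -2.68·ey = (2.0215,-4.9946)

2.02 -4.99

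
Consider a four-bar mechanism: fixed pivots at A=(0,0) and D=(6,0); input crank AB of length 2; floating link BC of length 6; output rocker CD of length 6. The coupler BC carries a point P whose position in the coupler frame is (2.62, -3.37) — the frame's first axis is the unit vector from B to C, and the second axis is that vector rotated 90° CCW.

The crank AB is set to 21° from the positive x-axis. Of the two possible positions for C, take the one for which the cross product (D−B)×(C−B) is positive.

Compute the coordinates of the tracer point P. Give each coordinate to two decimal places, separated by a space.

6.10 1.28

A=(0,0), D=(6.00,0)
B = A + 2.00·(cos21°, sin21°) = (1.8672, 0.7167)
|BD| = 4.1945
circle(B,6.00) ∩ circle(D,6.00): a=2.0973, h=5.6215
  candidates: C₊=(4.8942,5.8972) cross=23.580; C₋=(2.9730,-5.1805) cross=-23.580
  mode + wants cross > 0 → take C=(4.8942,5.8972) (cross=23.580)
ex = (C−B)/|BC| = (0.5045,0.8634); ey = (-0.8634,0.5045)
P = B + 2.62·ex + -3.37·ey = (6.0986,1.2787)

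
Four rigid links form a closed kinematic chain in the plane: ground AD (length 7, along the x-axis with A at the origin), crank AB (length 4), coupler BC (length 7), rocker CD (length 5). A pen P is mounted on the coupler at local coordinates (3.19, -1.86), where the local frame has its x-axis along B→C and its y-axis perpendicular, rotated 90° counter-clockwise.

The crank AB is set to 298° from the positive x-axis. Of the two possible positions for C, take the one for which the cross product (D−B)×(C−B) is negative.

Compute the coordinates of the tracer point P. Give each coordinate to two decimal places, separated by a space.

A=(0,0), D=(7.00,0)
B = A + 4.00·(cos298°, sin298°) = (1.8779, -3.5318)
|BD| = 6.2217
circle(B,7.00) ∩ circle(D,5.00): a=5.0396, h=4.8583
  candidates: C₊=(3.2690,3.3286) cross=30.227; C₋=(8.7846,-4.6707) cross=-30.227
  mode - wants cross < 0 → take C=(8.7846,-4.6707) (cross=-30.227)
ex = (C−B)/|BC| = (0.9867,-0.1627); ey = (0.1627,0.9867)
P = B + 3.19·ex + -1.86·ey = (4.7228,-5.8860)

4.72 -5.89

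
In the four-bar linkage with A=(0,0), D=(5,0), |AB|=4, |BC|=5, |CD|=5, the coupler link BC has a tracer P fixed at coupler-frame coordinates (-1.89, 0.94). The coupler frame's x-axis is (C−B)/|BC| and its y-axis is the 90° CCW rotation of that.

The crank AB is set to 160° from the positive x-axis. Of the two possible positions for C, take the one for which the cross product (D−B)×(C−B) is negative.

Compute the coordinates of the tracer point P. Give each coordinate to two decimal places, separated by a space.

A=(0,0), D=(5.00,0)
B = A + 4.00·(cos160°, sin160°) = (-3.7588, 1.3681)
|BD| = 8.8650
circle(B,5.00) ∩ circle(D,5.00): a=4.4325, h=2.3137
  candidates: C₊=(0.9777,2.9700) cross=20.511; C₋=(0.2636,-1.6019) cross=-20.511
  mode - wants cross < 0 → take C=(0.2636,-1.6019) (cross=-20.511)
ex = (C−B)/|BC| = (0.8045,-0.5940); ey = (0.5940,0.8045)
P = B + -1.89·ex + 0.94·ey = (-4.7209,3.2469)

-4.72 3.25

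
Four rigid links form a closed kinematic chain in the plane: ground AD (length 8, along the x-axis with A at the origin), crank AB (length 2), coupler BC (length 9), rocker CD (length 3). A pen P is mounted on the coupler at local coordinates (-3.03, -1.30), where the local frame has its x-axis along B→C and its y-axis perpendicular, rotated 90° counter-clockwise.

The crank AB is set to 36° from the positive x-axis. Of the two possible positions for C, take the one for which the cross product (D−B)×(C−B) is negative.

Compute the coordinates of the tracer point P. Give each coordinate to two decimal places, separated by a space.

A=(0,0), D=(8.00,0)
B = A + 2.00·(cos36°, sin36°) = (1.6180, 1.1756)
|BD| = 6.4893
circle(B,9.00) ∩ circle(D,3.00): a=8.7922, h=1.9227
  candidates: C₊=(10.6131,1.4737) cross=12.477; C₋=(9.9165,-2.3080) cross=-12.477
  mode - wants cross < 0 → take C=(9.9165,-2.3080) (cross=-12.477)
ex = (C−B)/|BC| = (0.9221,-0.3871); ey = (0.3871,0.9221)
P = B + -3.03·ex + -1.30·ey = (-1.6790,1.1497)

-1.68 1.15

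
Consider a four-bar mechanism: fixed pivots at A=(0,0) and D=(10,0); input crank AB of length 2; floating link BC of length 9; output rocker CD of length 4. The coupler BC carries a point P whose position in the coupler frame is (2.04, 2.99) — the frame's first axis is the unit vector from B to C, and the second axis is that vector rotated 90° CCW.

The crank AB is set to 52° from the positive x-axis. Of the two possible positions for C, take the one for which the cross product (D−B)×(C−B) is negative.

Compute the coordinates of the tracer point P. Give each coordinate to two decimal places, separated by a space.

A=(0,0), D=(10.00,0)
B = A + 2.00·(cos52°, sin52°) = (1.2313, 1.5760)
|BD| = 8.9092
circle(B,9.00) ∩ circle(D,4.00): a=8.1025, h=3.9178
  candidates: C₊=(9.8991,3.9987) cross=34.905; C₋=(8.5130,-3.7133) cross=-34.905
  mode - wants cross < 0 → take C=(8.5130,-3.7133) (cross=-34.905)
ex = (C−B)/|BC| = (0.8091,-0.5877); ey = (0.5877,0.8091)
P = B + 2.04·ex + 2.99·ey = (4.6391,2.7962)

4.64 2.80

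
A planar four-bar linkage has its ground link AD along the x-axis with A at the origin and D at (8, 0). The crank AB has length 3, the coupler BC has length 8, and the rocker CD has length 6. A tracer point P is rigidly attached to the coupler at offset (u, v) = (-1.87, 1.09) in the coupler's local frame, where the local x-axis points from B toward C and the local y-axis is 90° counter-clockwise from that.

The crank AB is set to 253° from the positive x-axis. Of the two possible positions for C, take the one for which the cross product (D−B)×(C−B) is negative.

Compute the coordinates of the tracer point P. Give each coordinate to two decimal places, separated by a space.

-2.21 -1.17

A=(0,0), D=(8.00,0)
B = A + 3.00·(cos253°, sin253°) = (-0.8771, -2.8689)
|BD| = 9.3292
circle(B,8.00) ∩ circle(D,6.00): a=6.1653, h=5.0980
  candidates: C₊=(3.4217,3.8780) cross=47.560; C₋=(6.5571,-5.8239) cross=-47.560
  mode - wants cross < 0 → take C=(6.5571,-5.8239) (cross=-47.560)
ex = (C−B)/|BC| = (0.9293,-0.3694); ey = (0.3694,0.9293)
P = B + -1.87·ex + 1.09·ey = (-2.2122,-1.1653)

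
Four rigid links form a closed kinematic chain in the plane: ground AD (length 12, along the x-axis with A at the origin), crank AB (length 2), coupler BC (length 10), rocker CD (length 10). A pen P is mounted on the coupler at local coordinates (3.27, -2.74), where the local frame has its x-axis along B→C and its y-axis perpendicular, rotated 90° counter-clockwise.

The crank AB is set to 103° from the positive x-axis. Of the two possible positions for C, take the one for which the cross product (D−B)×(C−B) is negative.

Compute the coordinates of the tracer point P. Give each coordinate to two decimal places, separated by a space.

A=(0,0), D=(12.00,0)
B = A + 2.00·(cos103°, sin103°) = (-0.4499, 1.9487)
|BD| = 12.6015
circle(B,10.00) ∩ circle(D,10.00): a=6.3007, h=7.7653
  candidates: C₊=(6.9759,8.6463) cross=97.855; C₋=(4.5742,-6.6976) cross=-97.855
  mode - wants cross < 0 → take C=(4.5742,-6.6976) (cross=-97.855)
ex = (C−B)/|BC| = (0.5024,-0.8646); ey = (0.8646,0.5024)
P = B + 3.27·ex + -2.74·ey = (-1.1761,-2.2552)

-1.18 -2.26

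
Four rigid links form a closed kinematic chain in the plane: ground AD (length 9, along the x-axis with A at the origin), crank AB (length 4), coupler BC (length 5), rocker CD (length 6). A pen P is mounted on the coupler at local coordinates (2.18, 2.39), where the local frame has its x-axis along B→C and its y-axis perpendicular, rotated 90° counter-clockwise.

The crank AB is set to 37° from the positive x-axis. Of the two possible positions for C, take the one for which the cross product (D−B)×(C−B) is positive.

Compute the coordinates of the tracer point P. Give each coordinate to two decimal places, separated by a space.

A=(0,0), D=(9.00,0)
B = A + 4.00·(cos37°, sin37°) = (3.1945, 2.4073)
|BD| = 6.2848
circle(B,5.00) ∩ circle(D,6.00): a=2.2672, h=4.4564
  candidates: C₊=(6.9958,5.6554) cross=28.007; C₋=(3.5819,-2.5777) cross=-28.007
  mode + wants cross > 0 → take C=(6.9958,5.6554) (cross=28.007)
ex = (C−B)/|BC| = (0.7603,0.6496); ey = (-0.6496,0.7603)
P = B + 2.18·ex + 2.39·ey = (3.2993,5.6405)

3.30 5.64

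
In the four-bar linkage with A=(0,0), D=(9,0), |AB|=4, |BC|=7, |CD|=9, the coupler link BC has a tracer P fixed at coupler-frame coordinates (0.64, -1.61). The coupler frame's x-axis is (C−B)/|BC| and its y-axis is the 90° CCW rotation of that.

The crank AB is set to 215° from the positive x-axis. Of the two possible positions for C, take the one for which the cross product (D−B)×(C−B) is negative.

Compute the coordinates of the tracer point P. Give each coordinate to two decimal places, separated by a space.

-3.65 -3.99

A=(0,0), D=(9.00,0)
B = A + 4.00·(cos215°, sin215°) = (-3.2766, -2.2943)
|BD| = 12.4892
circle(B,7.00) ∩ circle(D,9.00): a=4.9635, h=4.9360
  candidates: C₊=(0.6956,3.4695) cross=61.646; C₋=(2.5091,-6.2345) cross=-61.646
  mode - wants cross < 0 → take C=(2.5091,-6.2345) (cross=-61.646)
ex = (C−B)/|BC| = (0.8265,-0.5629); ey = (0.5629,0.8265)
P = B + 0.64·ex + -1.61·ey = (-3.6539,-3.9853)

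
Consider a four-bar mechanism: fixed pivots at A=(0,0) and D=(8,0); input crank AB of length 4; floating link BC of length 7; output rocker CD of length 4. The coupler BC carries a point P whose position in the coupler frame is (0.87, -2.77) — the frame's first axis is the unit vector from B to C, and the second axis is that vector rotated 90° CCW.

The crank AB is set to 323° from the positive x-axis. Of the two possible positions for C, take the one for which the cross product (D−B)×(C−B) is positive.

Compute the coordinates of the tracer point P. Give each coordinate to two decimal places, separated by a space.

A=(0,0), D=(8.00,0)
B = A + 4.00·(cos323°, sin323°) = (3.1945, -2.4073)
|BD| = 5.3747
circle(B,7.00) ∩ circle(D,4.00): a=5.7573, h=3.9817
  candidates: C₊=(6.5587,3.7313) cross=21.400; C₋=(10.1254,-3.3886) cross=-21.400
  mode + wants cross > 0 → take C=(6.5587,3.7313) (cross=21.400)
ex = (C−B)/|BC| = (0.4806,0.8769); ey = (-0.8769,0.4806)
P = B + 0.87·ex + -2.77·ey = (6.0418,-2.9756)

6.04 -2.98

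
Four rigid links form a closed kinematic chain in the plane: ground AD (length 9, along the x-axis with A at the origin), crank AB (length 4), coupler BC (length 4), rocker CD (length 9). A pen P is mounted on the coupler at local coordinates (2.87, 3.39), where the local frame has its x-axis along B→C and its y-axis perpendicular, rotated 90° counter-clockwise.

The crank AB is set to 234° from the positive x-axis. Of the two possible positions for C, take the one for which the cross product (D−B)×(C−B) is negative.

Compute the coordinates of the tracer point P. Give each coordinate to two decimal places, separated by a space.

A=(0,0), D=(9.00,0)
B = A + 4.00·(cos234°, sin234°) = (-2.3511, -3.2361)
|BD| = 11.8034
circle(B,4.00) ∩ circle(D,9.00): a=3.1483, h=2.4675
  candidates: C₊=(0.0000,0.0000) cross=29.125; C₋=(1.3530,-4.7459) cross=-29.125
  mode - wants cross < 0 → take C=(1.3530,-4.7459) (cross=-29.125)
ex = (C−B)/|BC| = (0.9260,-0.3774); ey = (0.3774,0.9260)
P = B + 2.87·ex + 3.39·ey = (1.5861,-1.1801)

1.59 -1.18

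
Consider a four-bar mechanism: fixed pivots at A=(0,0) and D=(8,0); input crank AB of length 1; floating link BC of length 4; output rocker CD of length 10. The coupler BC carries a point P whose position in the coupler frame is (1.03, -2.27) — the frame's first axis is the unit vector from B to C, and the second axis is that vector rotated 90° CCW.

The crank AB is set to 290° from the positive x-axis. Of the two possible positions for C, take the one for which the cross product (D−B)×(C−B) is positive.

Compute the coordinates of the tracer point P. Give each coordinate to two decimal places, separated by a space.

A=(0,0), D=(8.00,0)
B = A + 1.00·(cos290°, sin290°) = (0.3420, -0.9397)
|BD| = 7.7154
circle(B,4.00) ∩ circle(D,10.00): a=-1.5859, h=3.6722
  candidates: C₊=(-1.6794,2.5120) cross=28.332; C₋=(-0.7849,-4.7777) cross=-28.332
  mode + wants cross > 0 → take C=(-1.6794,2.5120) (cross=28.332)
ex = (C−B)/|BC| = (-0.5053,0.8629); ey = (-0.8629,-0.5053)
P = B + 1.03·ex + -2.27·ey = (1.7803,1.0962)

1.78 1.10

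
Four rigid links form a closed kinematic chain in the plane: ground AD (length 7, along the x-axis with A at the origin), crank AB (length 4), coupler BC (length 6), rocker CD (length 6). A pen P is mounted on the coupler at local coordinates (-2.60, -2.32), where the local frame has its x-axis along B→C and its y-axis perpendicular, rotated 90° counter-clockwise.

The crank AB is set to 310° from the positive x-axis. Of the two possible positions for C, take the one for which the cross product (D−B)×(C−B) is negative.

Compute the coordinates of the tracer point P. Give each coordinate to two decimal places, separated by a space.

-0.82 -3.85

A=(0,0), D=(7.00,0)
B = A + 4.00·(cos310°, sin310°) = (2.5712, -3.0642)
|BD| = 5.3855
circle(B,6.00) ∩ circle(D,6.00): a=2.6928, h=5.3618
  candidates: C₊=(1.7349,2.8773) cross=28.876; C₋=(7.8363,-5.9414) cross=-28.876
  mode - wants cross < 0 → take C=(7.8363,-5.9414) (cross=-28.876)
ex = (C−B)/|BC| = (0.8775,-0.4795); ey = (0.4795,0.8775)
P = B + -2.60·ex + -2.32·ey = (-0.8229,-3.8532)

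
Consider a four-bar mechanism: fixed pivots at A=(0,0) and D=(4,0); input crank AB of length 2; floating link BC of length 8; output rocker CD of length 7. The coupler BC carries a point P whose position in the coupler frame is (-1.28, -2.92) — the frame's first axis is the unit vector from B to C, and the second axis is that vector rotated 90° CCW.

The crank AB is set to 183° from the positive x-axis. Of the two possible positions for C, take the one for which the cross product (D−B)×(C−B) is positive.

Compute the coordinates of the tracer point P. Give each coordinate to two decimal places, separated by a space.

A=(0,0), D=(4.00,0)
B = A + 2.00·(cos183°, sin183°) = (-1.9973, -0.1047)
|BD| = 5.9982
circle(B,8.00) ∩ circle(D,7.00): a=4.2495, h=6.7781
  candidates: C₊=(2.1333,6.7465) cross=40.656; C₋=(2.3698,-6.8075) cross=-40.656
  mode + wants cross > 0 → take C=(2.1333,6.7465) (cross=40.656)
ex = (C−B)/|BC| = (0.5163,0.8564); ey = (-0.8564,0.5163)
P = B + -1.28·ex + -2.92·ey = (-0.1575,-2.7085)

-0.16 -2.71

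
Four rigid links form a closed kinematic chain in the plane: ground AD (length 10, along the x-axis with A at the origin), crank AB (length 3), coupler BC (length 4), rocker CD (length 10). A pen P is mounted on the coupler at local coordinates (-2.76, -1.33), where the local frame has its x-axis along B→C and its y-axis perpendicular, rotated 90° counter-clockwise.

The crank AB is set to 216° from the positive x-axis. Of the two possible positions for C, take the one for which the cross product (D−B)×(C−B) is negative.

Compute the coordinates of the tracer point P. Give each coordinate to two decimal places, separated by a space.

-5.45 -1.28

A=(0,0), D=(10.00,0)
B = A + 3.00·(cos216°, sin216°) = (-2.4271, -1.7634)
|BD| = 12.5515
circle(B,4.00) ∩ circle(D,10.00): a=2.9296, h=2.7235
  candidates: C₊=(0.0908,1.3447) cross=34.185; C₋=(0.8561,-4.0483) cross=-34.185
  mode - wants cross < 0 → take C=(0.8561,-4.0483) (cross=-34.185)
ex = (C−B)/|BC| = (0.8208,-0.5712); ey = (0.5712,0.8208)
P = B + -2.76·ex + -1.33·ey = (-5.4522,-1.2784)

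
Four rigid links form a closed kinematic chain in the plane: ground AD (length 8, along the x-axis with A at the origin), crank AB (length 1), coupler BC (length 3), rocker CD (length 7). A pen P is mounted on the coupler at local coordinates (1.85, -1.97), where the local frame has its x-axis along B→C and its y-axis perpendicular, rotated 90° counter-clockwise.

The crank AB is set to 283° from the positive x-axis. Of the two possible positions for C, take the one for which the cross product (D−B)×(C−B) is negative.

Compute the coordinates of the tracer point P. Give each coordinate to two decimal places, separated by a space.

A=(0,0), D=(8.00,0)
B = A + 1.00·(cos283°, sin283°) = (0.2250, -0.9744)
|BD| = 7.8359
circle(B,3.00) ∩ circle(D,7.00): a=1.3656, h=2.6712
  candidates: C₊=(1.2478,1.8459) cross=20.931; C₋=(1.9121,-3.4550) cross=-20.931
  mode - wants cross < 0 → take C=(1.9121,-3.4550) (cross=-20.931)
ex = (C−B)/|BC| = (0.5624,-0.8269); ey = (0.8269,0.5624)
P = B + 1.85·ex + -1.97·ey = (-0.3636,-3.6120)

-0.36 -3.61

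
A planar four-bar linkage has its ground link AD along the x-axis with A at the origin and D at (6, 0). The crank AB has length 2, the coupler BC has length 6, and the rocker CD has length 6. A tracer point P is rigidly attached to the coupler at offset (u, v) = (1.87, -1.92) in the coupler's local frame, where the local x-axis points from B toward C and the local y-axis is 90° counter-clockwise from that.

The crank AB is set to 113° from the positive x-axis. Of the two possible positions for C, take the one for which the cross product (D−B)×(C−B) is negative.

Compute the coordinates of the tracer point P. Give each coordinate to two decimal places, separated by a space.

A=(0,0), D=(6.00,0)
B = A + 2.00·(cos113°, sin113°) = (-0.7815, 1.8410)
|BD| = 7.0269
circle(B,6.00) ∩ circle(D,6.00): a=3.5135, h=4.8637
  candidates: C₊=(3.8835,5.6143) cross=34.177; C₋=(1.3350,-3.7733) cross=-34.177
  mode - wants cross < 0 → take C=(1.3350,-3.7733) (cross=-34.177)
ex = (C−B)/|BC| = (0.3527,-0.9357); ey = (0.9357,0.3527)
P = B + 1.87·ex + -1.92·ey = (-1.9184,-0.5861)

-1.92 -0.59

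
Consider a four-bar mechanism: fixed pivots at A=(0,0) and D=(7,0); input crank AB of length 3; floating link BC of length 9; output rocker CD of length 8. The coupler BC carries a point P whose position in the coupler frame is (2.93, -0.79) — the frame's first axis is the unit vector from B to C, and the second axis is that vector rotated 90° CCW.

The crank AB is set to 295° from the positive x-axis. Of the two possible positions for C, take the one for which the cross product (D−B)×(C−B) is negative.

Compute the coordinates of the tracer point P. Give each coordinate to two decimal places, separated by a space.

3.23 -5.03

A=(0,0), D=(7.00,0)
B = A + 3.00·(cos295°, sin295°) = (1.2679, -2.7189)
|BD| = 6.3443
circle(B,9.00) ∩ circle(D,8.00): a=4.5119, h=7.7873
  candidates: C₊=(2.0071,6.2507) cross=49.405; C₋=(8.6818,-7.8212) cross=-49.405
  mode - wants cross < 0 → take C=(8.6818,-7.8212) (cross=-49.405)
ex = (C−B)/|BC| = (0.8238,-0.5669); ey = (0.5669,0.8238)
P = B + 2.93·ex + -0.79·ey = (3.2336,-5.0308)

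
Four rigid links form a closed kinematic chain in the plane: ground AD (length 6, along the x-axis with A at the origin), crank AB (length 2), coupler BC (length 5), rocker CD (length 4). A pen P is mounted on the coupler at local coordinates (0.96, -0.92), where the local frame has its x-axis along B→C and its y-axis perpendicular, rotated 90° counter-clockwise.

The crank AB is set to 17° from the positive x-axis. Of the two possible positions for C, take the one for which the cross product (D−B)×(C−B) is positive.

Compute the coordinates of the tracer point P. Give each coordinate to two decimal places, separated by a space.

A=(0,0), D=(6.00,0)
B = A + 2.00·(cos17°, sin17°) = (1.9126, 0.5847)
|BD| = 4.1290
circle(B,5.00) ∩ circle(D,4.00): a=3.1544, h=3.8794
  candidates: C₊=(5.5846,3.9784) cross=16.018; C₋=(4.4858,-3.7023) cross=-16.018
  mode + wants cross > 0 → take C=(5.5846,3.9784) (cross=16.018)
ex = (C−B)/|BC| = (0.7344,0.6787); ey = (-0.6787,0.7344)
P = B + 0.96·ex + -0.92·ey = (3.2421,0.5607)

3.24 0.56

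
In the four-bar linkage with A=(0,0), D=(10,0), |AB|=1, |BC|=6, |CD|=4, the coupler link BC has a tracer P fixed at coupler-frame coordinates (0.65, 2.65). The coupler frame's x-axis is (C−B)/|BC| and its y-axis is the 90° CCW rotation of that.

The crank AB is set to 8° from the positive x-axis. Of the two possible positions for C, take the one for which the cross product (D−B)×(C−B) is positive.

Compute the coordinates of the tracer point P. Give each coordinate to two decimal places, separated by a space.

0.71 2.85

A=(0,0), D=(10.00,0)
B = A + 1.00·(cos8°, sin8°) = (0.9903, 0.1392)
|BD| = 9.0108
circle(B,6.00) ∩ circle(D,4.00): a=5.6152, h=2.1142
  candidates: C₊=(6.6374,2.1664) cross=19.050; C₋=(6.5721,-2.0615) cross=-19.050
  mode + wants cross > 0 → take C=(6.6374,2.1664) (cross=19.050)
ex = (C−B)/|BC| = (0.9412,0.3379); ey = (-0.3379,0.9412)
P = B + 0.65·ex + 2.65·ey = (0.7067,2.8530)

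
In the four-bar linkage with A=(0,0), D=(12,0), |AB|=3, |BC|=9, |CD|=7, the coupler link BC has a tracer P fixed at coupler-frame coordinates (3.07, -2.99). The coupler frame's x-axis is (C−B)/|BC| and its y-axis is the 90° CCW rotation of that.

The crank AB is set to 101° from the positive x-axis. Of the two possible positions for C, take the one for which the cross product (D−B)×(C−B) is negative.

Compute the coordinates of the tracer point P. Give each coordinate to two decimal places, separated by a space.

A=(0,0), D=(12.00,0)
B = A + 3.00·(cos101°, sin101°) = (-0.5724, 2.9449)
|BD| = 12.9127
circle(B,9.00) ∩ circle(D,7.00): a=7.6954, h=4.6669
  candidates: C₊=(7.9846,5.7338) cross=60.263; C₋=(5.8559,-3.3541) cross=-60.263
  mode - wants cross < 0 → take C=(5.8559,-3.3541) (cross=-60.263)
ex = (C−B)/|BC| = (0.7143,-0.6999); ey = (0.6999,0.7143)
P = B + 3.07·ex + -2.99·ey = (-0.4723,-1.3394)

-0.47 -1.34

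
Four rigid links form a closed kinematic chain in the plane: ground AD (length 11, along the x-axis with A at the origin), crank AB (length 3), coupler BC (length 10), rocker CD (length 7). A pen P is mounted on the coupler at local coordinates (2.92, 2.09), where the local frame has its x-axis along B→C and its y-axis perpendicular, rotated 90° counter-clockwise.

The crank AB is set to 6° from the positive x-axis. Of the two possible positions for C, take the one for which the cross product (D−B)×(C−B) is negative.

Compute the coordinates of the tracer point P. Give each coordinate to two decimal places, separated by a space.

6.51 -0.35

A=(0,0), D=(11.00,0)
B = A + 3.00·(cos6°, sin6°) = (2.9836, 0.3136)
|BD| = 8.0226
circle(B,10.00) ∩ circle(D,7.00): a=7.1898, h=6.9503
  candidates: C₊=(10.4396,6.9775) cross=55.759; C₋=(9.8962,-6.9124) cross=-55.759
  mode - wants cross < 0 → take C=(9.8962,-6.9124) (cross=-55.759)
ex = (C−B)/|BC| = (0.6913,-0.7226); ey = (0.7226,0.6913)
P = B + 2.92·ex + 2.09·ey = (6.5123,-0.3517)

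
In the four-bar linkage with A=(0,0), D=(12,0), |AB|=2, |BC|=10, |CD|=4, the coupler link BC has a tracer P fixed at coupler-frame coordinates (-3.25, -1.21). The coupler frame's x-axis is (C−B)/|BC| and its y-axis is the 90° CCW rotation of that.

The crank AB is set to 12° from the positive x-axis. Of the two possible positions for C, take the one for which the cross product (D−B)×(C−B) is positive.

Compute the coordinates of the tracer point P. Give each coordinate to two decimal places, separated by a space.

-0.66 -1.86

A=(0,0), D=(12.00,0)
B = A + 2.00·(cos12°, sin12°) = (1.9563, 0.4158)
|BD| = 10.0523
circle(B,10.00) ∩ circle(D,4.00): a=9.2043, h=3.9091
  candidates: C₊=(11.3144,3.9408) cross=39.295; C₋=(10.9910,-3.8707) cross=-39.295
  mode + wants cross > 0 → take C=(11.3144,3.9408) (cross=39.295)
ex = (C−B)/|BC| = (0.9358,0.3525); ey = (-0.3525,0.9358)
P = B + -3.25·ex + -1.21·ey = (-0.6586,-1.8621)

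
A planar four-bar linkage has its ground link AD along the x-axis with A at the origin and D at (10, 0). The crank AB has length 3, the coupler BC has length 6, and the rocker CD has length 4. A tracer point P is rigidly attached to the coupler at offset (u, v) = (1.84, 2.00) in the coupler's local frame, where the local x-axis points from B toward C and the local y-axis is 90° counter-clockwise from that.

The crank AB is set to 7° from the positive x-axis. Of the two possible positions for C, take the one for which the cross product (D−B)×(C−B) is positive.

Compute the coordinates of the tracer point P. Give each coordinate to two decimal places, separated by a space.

A=(0,0), D=(10.00,0)
B = A + 3.00·(cos7°, sin7°) = (2.9776, 0.3656)
|BD| = 7.0319
circle(B,6.00) ∩ circle(D,4.00): a=4.9380, h=3.4082
  candidates: C₊=(8.0862,3.5125) cross=23.966; C₋=(7.7318,-3.2947) cross=-23.966
  mode + wants cross > 0 → take C=(8.0862,3.5125) (cross=23.966)
ex = (C−B)/|BC| = (0.8514,0.5245); ey = (-0.5245,0.8514)
P = B + 1.84·ex + 2.00·ey = (3.4953,3.0335)

3.50 3.03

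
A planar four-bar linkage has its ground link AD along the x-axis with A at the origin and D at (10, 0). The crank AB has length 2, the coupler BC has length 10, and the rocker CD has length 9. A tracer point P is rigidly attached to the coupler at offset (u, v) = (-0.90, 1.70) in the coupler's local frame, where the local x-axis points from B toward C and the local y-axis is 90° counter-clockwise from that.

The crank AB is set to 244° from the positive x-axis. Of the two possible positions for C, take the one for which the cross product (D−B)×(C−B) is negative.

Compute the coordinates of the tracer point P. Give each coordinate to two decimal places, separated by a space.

A=(0,0), D=(10.00,0)
B = A + 2.00·(cos244°, sin244°) = (-0.8767, -1.7976)
|BD| = 11.0243
circle(B,10.00) ∩ circle(D,9.00): a=6.3739, h=7.7054
  candidates: C₊=(4.1554,6.8440) cross=84.947; C₋=(6.6683,-8.3606) cross=-84.947
  mode - wants cross < 0 → take C=(6.6683,-8.3606) (cross=-84.947)
ex = (C−B)/|BC| = (0.7545,-0.6563); ey = (0.6563,0.7545)
P = B + -0.90·ex + 1.70·ey = (-0.4401,0.0757)

-0.44 0.08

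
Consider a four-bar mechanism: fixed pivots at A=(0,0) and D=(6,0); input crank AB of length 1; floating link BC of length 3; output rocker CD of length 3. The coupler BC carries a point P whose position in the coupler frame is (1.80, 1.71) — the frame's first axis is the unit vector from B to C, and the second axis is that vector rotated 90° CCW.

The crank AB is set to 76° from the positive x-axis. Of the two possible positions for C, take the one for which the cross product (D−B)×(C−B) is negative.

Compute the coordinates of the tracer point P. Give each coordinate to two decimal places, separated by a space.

A=(0,0), D=(6.00,0)
B = A + 1.00·(cos76°, sin76°) = (0.2419, 0.9703)
|BD| = 5.8393
circle(B,3.00) ∩ circle(D,3.00): a=2.9196, h=0.6898
  candidates: C₊=(3.2356,1.1653) cross=4.028; C₋=(3.0063,-0.1950) cross=-4.028
  mode - wants cross < 0 → take C=(3.0063,-0.1950) (cross=-4.028)
ex = (C−B)/|BC| = (0.9215,-0.3884); ey = (0.3884,0.9215)
P = B + 1.80·ex + 1.71·ey = (2.5648,1.8468)

2.56 1.85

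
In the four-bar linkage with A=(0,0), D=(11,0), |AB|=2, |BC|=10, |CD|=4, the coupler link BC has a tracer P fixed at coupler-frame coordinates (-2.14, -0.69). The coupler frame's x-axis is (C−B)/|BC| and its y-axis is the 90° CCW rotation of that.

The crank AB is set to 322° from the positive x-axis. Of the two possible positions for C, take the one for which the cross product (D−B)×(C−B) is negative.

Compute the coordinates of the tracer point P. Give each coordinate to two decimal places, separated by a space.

-0.67 -1.30

A=(0,0), D=(11.00,0)
B = A + 2.00·(cos322°, sin322°) = (1.5760, -1.2313)
|BD| = 9.5041
circle(B,10.00) ∩ circle(D,4.00): a=9.1712, h=3.9861
  candidates: C₊=(10.1535,3.9094) cross=37.884; C₋=(11.1864,-3.9957) cross=-37.884
  mode - wants cross < 0 → take C=(11.1864,-3.9957) (cross=-37.884)
ex = (C−B)/|BC| = (0.9610,-0.2764); ey = (0.2764,0.9610)
P = B + -2.14·ex + -0.69·ey = (-0.6713,-1.3029)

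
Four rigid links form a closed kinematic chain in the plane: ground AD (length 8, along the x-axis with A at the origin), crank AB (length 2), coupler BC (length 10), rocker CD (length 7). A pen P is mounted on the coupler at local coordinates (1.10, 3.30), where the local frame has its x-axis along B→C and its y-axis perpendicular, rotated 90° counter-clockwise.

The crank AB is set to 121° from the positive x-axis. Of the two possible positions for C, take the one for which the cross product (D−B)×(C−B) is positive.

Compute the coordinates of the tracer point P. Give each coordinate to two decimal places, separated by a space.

A=(0,0), D=(8.00,0)
B = A + 2.00·(cos121°, sin121°) = (-1.0301, 1.7143)
|BD| = 9.1914
circle(B,10.00) ∩ circle(D,7.00): a=7.3700, h=6.7589
  candidates: C₊=(7.4713,6.9800) cross=62.124; C₋=(4.9500,-6.3006) cross=-62.124
  mode + wants cross > 0 → take C=(7.4713,6.9800) (cross=62.124)
ex = (C−B)/|BC| = (0.8501,0.5266); ey = (-0.5266,0.8501)
P = B + 1.10·ex + 3.30·ey = (-1.8326,5.0990)

-1.83 5.10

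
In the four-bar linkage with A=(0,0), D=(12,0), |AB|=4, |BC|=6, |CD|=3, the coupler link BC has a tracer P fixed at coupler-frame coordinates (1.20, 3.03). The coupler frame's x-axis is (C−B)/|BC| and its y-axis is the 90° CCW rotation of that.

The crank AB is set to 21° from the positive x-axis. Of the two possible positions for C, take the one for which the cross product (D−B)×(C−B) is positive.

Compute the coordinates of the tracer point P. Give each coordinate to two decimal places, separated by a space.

A=(0,0), D=(12.00,0)
B = A + 4.00·(cos21°, sin21°) = (3.7343, 1.4335)
|BD| = 8.3891
circle(B,6.00) ∩ circle(D,3.00): a=5.8038, h=1.5219
  candidates: C₊=(9.7128,1.9413) cross=12.768; C₋=(9.1927,-1.0578) cross=-12.768
  mode + wants cross > 0 → take C=(9.7128,1.9413) (cross=12.768)
ex = (C−B)/|BC| = (0.9964,0.0846); ey = (-0.0846,0.9964)
P = B + 1.20·ex + 3.03·ey = (4.6736,4.5542)

4.67 4.55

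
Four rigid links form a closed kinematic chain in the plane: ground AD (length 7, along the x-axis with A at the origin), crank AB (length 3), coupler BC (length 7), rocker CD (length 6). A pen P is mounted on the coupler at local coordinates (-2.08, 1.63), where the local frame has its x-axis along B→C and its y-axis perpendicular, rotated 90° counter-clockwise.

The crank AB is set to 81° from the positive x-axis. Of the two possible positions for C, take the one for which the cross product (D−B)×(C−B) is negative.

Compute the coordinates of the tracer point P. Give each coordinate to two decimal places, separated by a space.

A=(0,0), D=(7.00,0)
B = A + 3.00·(cos81°, sin81°) = (0.4693, 2.9631)
|BD| = 7.1715
circle(B,7.00) ∩ circle(D,6.00): a=4.4921, h=5.3685
  candidates: C₊=(6.7782,5.9959) cross=38.500; C₋=(2.3419,-3.7818) cross=-38.500
  mode - wants cross < 0 → take C=(2.3419,-3.7818) (cross=-38.500)
ex = (C−B)/|BC| = (0.2675,-0.9636); ey = (0.9636,0.2675)
P = B + -2.08·ex + 1.63·ey = (1.4835,5.4033)

1.48 5.40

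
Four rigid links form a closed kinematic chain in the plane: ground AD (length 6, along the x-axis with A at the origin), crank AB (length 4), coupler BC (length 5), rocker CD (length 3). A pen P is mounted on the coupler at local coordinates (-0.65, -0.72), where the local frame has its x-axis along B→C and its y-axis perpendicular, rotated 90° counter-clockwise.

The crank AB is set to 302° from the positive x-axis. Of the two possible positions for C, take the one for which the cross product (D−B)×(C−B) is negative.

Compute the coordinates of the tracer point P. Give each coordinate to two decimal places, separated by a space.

A=(0,0), D=(6.00,0)
B = A + 4.00·(cos302°, sin302°) = (2.1197, -3.3922)
|BD| = 5.1540
circle(B,5.00) ∩ circle(D,3.00): a=4.1292, h=2.8195
  candidates: C₊=(3.3727,1.4482) cross=14.532; C₋=(7.0842,-2.7972) cross=-14.532
  mode - wants cross < 0 → take C=(7.0842,-2.7972) (cross=-14.532)
ex = (C−B)/|BC| = (0.9929,0.1190); ey = (-0.1190,0.9929)
P = B + -0.65·ex + -0.72·ey = (1.5600,-4.1844)

1.56 -4.18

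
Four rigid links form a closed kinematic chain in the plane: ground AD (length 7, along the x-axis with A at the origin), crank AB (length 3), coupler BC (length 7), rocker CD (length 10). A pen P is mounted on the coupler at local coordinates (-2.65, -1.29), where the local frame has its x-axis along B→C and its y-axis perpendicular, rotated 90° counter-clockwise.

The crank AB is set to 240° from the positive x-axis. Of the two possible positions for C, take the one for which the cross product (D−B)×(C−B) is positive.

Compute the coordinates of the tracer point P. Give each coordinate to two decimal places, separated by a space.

-0.03 -5.15

A=(0,0), D=(7.00,0)
B = A + 3.00·(cos240°, sin240°) = (-1.5000, -2.5981)
|BD| = 8.8882
circle(B,7.00) ∩ circle(D,10.00): a=1.5751, h=6.8205
  candidates: C₊=(-1.9873,4.3849) cross=60.622; C₋=(2.0000,-8.6603) cross=-60.622
  mode + wants cross > 0 → take C=(-1.9873,4.3849) (cross=60.622)
ex = (C−B)/|BC| = (-0.0696,0.9976); ey = (-0.9976,-0.0696)
P = B + -2.65·ex + -1.29·ey = (-0.0286,-5.1518)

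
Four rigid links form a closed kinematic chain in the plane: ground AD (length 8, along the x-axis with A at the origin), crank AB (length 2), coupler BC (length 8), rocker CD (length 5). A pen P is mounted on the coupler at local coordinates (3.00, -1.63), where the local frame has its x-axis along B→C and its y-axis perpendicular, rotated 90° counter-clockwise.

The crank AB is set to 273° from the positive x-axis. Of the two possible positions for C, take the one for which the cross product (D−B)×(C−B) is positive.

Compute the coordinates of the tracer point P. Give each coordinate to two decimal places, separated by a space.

3.28 -0.73

A=(0,0), D=(8.00,0)
B = A + 2.00·(cos273°, sin273°) = (0.1047, -1.9973)
|BD| = 8.1440
circle(B,8.00) ∩ circle(D,5.00): a=6.4664, h=4.7102
  candidates: C₊=(5.2185,4.1549) cross=38.360; C₋=(7.5287,-4.9777) cross=-38.360
  mode + wants cross > 0 → take C=(5.2185,4.1549) (cross=38.360)
ex = (C−B)/|BC| = (0.6392,0.7690); ey = (-0.7690,0.6392)
P = B + 3.00·ex + -1.63·ey = (3.2759,-0.7321)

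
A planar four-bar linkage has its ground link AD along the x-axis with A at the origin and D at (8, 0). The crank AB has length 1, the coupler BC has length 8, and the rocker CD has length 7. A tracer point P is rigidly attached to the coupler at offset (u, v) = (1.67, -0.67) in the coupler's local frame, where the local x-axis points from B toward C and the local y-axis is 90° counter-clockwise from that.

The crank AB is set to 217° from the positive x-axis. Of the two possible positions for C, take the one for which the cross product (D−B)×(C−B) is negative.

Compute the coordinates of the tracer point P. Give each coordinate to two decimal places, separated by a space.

-0.09 -2.26

A=(0,0), D=(8.00,0)
B = A + 1.00·(cos217°, sin217°) = (-0.7986, -0.6018)
|BD| = 8.8192
circle(B,8.00) ∩ circle(D,7.00): a=5.2600, h=6.0276
  candidates: C₊=(4.0378,5.7707) cross=53.159; C₋=(4.8604,-6.2564) cross=-53.159
  mode - wants cross < 0 → take C=(4.8604,-6.2564) (cross=-53.159)
ex = (C−B)/|BC| = (0.7074,-0.7068); ey = (0.7068,0.7074)
P = B + 1.67·ex + -0.67·ey = (-0.0909,-2.2562)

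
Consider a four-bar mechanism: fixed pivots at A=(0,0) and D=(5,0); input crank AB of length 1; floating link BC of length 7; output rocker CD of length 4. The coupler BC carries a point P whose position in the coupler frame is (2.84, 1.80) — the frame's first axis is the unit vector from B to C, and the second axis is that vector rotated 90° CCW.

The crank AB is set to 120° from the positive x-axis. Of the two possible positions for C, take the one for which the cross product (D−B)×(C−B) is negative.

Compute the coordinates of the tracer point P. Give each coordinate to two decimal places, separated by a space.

A=(0,0), D=(5.00,0)
B = A + 1.00·(cos120°, sin120°) = (-0.5000, 0.8660)
|BD| = 5.5678
circle(B,7.00) ∩ circle(D,4.00): a=5.7474, h=3.9960
  candidates: C₊=(5.7990,3.9194) cross=22.249; C₋=(4.5559,-3.9753) cross=-22.249
  mode - wants cross < 0 → take C=(4.5559,-3.9753) (cross=-22.249)
ex = (C−B)/|BC| = (0.7223,-0.6916); ey = (0.6916,0.7223)
P = B + 2.84·ex + 1.80·ey = (2.7961,0.2019)

2.80 0.20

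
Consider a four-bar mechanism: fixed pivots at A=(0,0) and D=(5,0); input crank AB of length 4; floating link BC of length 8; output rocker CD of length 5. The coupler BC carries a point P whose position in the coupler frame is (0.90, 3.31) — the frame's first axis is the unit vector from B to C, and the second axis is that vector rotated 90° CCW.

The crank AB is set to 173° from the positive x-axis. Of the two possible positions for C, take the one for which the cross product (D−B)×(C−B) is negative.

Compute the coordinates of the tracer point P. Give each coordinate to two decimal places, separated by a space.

A=(0,0), D=(5.00,0)
B = A + 4.00·(cos173°, sin173°) = (-3.9702, 0.4875)
|BD| = 8.9834
circle(B,8.00) ∩ circle(D,5.00): a=6.6624, h=4.4286
  candidates: C₊=(2.9227,4.5481) cross=39.784; C₋=(2.4421,-4.2962) cross=-39.784
  mode - wants cross < 0 → take C=(2.4421,-4.2962) (cross=-39.784)
ex = (C−B)/|BC| = (0.8015,-0.5980); ey = (0.5980,0.8015)
P = B + 0.90·ex + 3.31·ey = (-1.2696,2.6024)

-1.27 2.60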